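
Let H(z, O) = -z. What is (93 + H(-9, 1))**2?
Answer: 10404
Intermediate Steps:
(93 + H(-9, 1))**2 = (93 - 1*(-9))**2 = (93 + 9)**2 = 102**2 = 10404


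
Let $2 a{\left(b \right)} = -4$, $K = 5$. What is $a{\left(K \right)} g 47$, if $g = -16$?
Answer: $1504$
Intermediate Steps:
$a{\left(b \right)} = -2$ ($a{\left(b \right)} = \frac{1}{2} \left(-4\right) = -2$)
$a{\left(K \right)} g 47 = \left(-2\right) \left(-16\right) 47 = 32 \cdot 47 = 1504$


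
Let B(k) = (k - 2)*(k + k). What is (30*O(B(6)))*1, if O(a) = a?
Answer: 1440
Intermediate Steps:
B(k) = 2*k*(-2 + k) (B(k) = (-2 + k)*(2*k) = 2*k*(-2 + k))
(30*O(B(6)))*1 = (30*(2*6*(-2 + 6)))*1 = (30*(2*6*4))*1 = (30*48)*1 = 1440*1 = 1440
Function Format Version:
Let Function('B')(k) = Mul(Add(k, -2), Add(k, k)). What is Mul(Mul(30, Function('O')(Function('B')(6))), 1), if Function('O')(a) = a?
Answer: 1440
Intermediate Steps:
Function('B')(k) = Mul(2, k, Add(-2, k)) (Function('B')(k) = Mul(Add(-2, k), Mul(2, k)) = Mul(2, k, Add(-2, k)))
Mul(Mul(30, Function('O')(Function('B')(6))), 1) = Mul(Mul(30, Mul(2, 6, Add(-2, 6))), 1) = Mul(Mul(30, Mul(2, 6, 4)), 1) = Mul(Mul(30, 48), 1) = Mul(1440, 1) = 1440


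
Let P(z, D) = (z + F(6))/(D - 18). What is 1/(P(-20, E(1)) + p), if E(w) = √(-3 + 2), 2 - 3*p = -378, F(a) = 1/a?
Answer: 1494852/190990001 - 714*I/190990001 ≈ 0.0078269 - 3.7384e-6*I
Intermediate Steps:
p = 380/3 (p = ⅔ - ⅓*(-378) = ⅔ + 126 = 380/3 ≈ 126.67)
E(w) = I (E(w) = √(-1) = I)
P(z, D) = (⅙ + z)/(-18 + D) (P(z, D) = (z + 1/6)/(D - 18) = (z + ⅙)/(-18 + D) = (⅙ + z)/(-18 + D))
1/(P(-20, E(1)) + p) = 1/((⅙ - 20)/(-18 + I) + 380/3) = 1/(((-18 - I)/325)*(-119/6) + 380/3) = 1/(-119*(-18 - I)/1950 + 380/3) = 1/(380/3 - 119*(-18 - I)/1950)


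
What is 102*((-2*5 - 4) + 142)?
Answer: 13056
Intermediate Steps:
102*((-2*5 - 4) + 142) = 102*((-10 - 4) + 142) = 102*(-14 + 142) = 102*128 = 13056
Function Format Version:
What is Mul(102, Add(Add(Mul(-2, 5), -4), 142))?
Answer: 13056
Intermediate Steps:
Mul(102, Add(Add(Mul(-2, 5), -4), 142)) = Mul(102, Add(Add(-10, -4), 142)) = Mul(102, Add(-14, 142)) = Mul(102, 128) = 13056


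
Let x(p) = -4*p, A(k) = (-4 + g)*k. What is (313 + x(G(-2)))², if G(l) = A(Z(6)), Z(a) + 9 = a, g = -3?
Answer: 52441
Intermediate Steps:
Z(a) = -9 + a
A(k) = -7*k (A(k) = (-4 - 3)*k = -7*k)
G(l) = 21 (G(l) = -7*(-9 + 6) = -7*(-3) = 21)
(313 + x(G(-2)))² = (313 - 4*21)² = (313 - 84)² = 229² = 52441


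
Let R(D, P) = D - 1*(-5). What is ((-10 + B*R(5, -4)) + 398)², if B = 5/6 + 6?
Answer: 1874161/9 ≈ 2.0824e+5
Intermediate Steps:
R(D, P) = 5 + D (R(D, P) = D + 5 = 5 + D)
B = 41/6 (B = 5*(⅙) + 6 = ⅚ + 6 = 41/6 ≈ 6.8333)
((-10 + B*R(5, -4)) + 398)² = ((-10 + 41*(5 + 5)/6) + 398)² = ((-10 + (41/6)*10) + 398)² = ((-10 + 205/3) + 398)² = (175/3 + 398)² = (1369/3)² = 1874161/9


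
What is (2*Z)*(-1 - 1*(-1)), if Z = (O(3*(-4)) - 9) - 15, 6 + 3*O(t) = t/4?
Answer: 0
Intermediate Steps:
O(t) = -2 + t/12 (O(t) = -2 + (t/4)/3 = -2 + t/12)
Z = -27 (Z = ((-2 + (3*(-4))/12) - 9) - 15 = ((-2 + (1/12)*(-12)) - 9) - 15 = ((-2 - 1) - 9) - 15 = (-3 - 9) - 15 = -12 - 15 = -27)
(2*Z)*(-1 - 1*(-1)) = (2*(-27))*(-1 - 1*(-1)) = -54*(-1 + 1) = -54*0 = 0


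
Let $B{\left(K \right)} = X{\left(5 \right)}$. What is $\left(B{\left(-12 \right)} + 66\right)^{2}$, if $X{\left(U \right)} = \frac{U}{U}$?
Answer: $4489$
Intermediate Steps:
$X{\left(U \right)} = 1$
$B{\left(K \right)} = 1$
$\left(B{\left(-12 \right)} + 66\right)^{2} = \left(1 + 66\right)^{2} = 67^{2} = 4489$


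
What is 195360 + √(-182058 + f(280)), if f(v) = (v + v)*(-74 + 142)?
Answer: 195360 + I*√143978 ≈ 1.9536e+5 + 379.44*I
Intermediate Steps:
f(v) = 136*v (f(v) = (2*v)*68 = 136*v)
195360 + √(-182058 + f(280)) = 195360 + √(-182058 + 136*280) = 195360 + √(-182058 + 38080) = 195360 + √(-143978) = 195360 + I*√143978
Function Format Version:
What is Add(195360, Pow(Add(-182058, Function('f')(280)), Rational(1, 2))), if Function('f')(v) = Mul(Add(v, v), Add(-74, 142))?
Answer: Add(195360, Mul(I, Pow(143978, Rational(1, 2)))) ≈ Add(1.9536e+5, Mul(379.44, I))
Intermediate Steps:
Function('f')(v) = Mul(136, v) (Function('f')(v) = Mul(Mul(2, v), 68) = Mul(136, v))
Add(195360, Pow(Add(-182058, Function('f')(280)), Rational(1, 2))) = Add(195360, Pow(Add(-182058, Mul(136, 280)), Rational(1, 2))) = Add(195360, Pow(Add(-182058, 38080), Rational(1, 2))) = Add(195360, Pow(-143978, Rational(1, 2))) = Add(195360, Mul(I, Pow(143978, Rational(1, 2))))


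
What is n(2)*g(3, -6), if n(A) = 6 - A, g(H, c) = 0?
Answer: 0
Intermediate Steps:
n(2)*g(3, -6) = (6 - 1*2)*0 = (6 - 2)*0 = 4*0 = 0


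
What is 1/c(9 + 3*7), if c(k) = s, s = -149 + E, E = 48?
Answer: -1/101 ≈ -0.0099010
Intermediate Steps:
s = -101 (s = -149 + 48 = -101)
c(k) = -101
1/c(9 + 3*7) = 1/(-101) = -1/101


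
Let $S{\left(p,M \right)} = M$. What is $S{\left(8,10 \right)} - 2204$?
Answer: $-2194$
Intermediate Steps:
$S{\left(8,10 \right)} - 2204 = 10 - 2204 = -2194$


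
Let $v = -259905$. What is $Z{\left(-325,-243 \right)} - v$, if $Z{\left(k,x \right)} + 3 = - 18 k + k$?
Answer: $265427$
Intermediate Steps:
$Z{\left(k,x \right)} = -3 - 17 k$ ($Z{\left(k,x \right)} = -3 + \left(- 18 k + k\right) = -3 - 17 k$)
$Z{\left(-325,-243 \right)} - v = \left(-3 - -5525\right) - -259905 = \left(-3 + 5525\right) + 259905 = 5522 + 259905 = 265427$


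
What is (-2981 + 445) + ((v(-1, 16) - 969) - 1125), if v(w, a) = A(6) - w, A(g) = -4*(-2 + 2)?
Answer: -4629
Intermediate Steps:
A(g) = 0 (A(g) = -4*0 = 0)
v(w, a) = -w (v(w, a) = 0 - w = -w)
(-2981 + 445) + ((v(-1, 16) - 969) - 1125) = (-2981 + 445) + ((-1*(-1) - 969) - 1125) = -2536 + ((1 - 969) - 1125) = -2536 + (-968 - 1125) = -2536 - 2093 = -4629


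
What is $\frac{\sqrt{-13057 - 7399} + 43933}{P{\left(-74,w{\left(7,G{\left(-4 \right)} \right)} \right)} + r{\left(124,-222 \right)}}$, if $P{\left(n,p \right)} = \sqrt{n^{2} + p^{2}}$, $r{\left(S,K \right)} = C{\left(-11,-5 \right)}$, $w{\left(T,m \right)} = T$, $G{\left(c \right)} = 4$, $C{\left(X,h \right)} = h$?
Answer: $\frac{43933}{1100} + \frac{43933 \sqrt{221}}{1100} + \frac{i \sqrt{5114}}{550} + \frac{i \sqrt{1130194}}{550} \approx 633.68 + 2.0629 i$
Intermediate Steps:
$r{\left(S,K \right)} = -5$
$\frac{\sqrt{-13057 - 7399} + 43933}{P{\left(-74,w{\left(7,G{\left(-4 \right)} \right)} \right)} + r{\left(124,-222 \right)}} = \frac{\sqrt{-13057 - 7399} + 43933}{\sqrt{\left(-74\right)^{2} + 7^{2}} - 5} = \frac{\sqrt{-20456} + 43933}{\sqrt{5476 + 49} - 5} = \frac{2 i \sqrt{5114} + 43933}{\sqrt{5525} - 5} = \frac{43933 + 2 i \sqrt{5114}}{5 \sqrt{221} - 5} = \frac{43933 + 2 i \sqrt{5114}}{-5 + 5 \sqrt{221}}$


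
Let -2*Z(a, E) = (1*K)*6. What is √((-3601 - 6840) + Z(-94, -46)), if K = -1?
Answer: I*√10438 ≈ 102.17*I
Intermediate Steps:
Z(a, E) = 3 (Z(a, E) = -1*(-1)*6/2 = -(-1)*6/2 = -½*(-6) = 3)
√((-3601 - 6840) + Z(-94, -46)) = √((-3601 - 6840) + 3) = √(-10441 + 3) = √(-10438) = I*√10438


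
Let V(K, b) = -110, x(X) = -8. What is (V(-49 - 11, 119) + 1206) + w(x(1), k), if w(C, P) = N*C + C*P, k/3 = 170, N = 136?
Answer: -4072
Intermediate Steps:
k = 510 (k = 3*170 = 510)
w(C, P) = 136*C + C*P
(V(-49 - 11, 119) + 1206) + w(x(1), k) = (-110 + 1206) - 8*(136 + 510) = 1096 - 8*646 = 1096 - 5168 = -4072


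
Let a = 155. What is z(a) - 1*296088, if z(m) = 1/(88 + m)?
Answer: -71949383/243 ≈ -2.9609e+5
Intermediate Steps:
z(a) - 1*296088 = 1/(88 + 155) - 1*296088 = 1/243 - 296088 = -71949383/243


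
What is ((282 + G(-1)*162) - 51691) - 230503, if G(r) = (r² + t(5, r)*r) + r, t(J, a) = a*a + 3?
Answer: -282560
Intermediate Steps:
t(J, a) = 3 + a² (t(J, a) = a² + 3 = 3 + a²)
G(r) = r + r² + r*(3 + r²) (G(r) = (r² + (3 + r²)*r) + r = (r² + r*(3 + r²)) + r = r + r² + r*(3 + r²))
((282 + G(-1)*162) - 51691) - 230503 = ((282 - (4 - 1 + (-1)²)*162) - 51691) - 230503 = ((282 - (4 - 1 + 1)*162) - 51691) - 230503 = ((282 - 1*4*162) - 51691) - 230503 = ((282 - 4*162) - 51691) - 230503 = ((282 - 648) - 51691) - 230503 = (-366 - 51691) - 230503 = -52057 - 230503 = -282560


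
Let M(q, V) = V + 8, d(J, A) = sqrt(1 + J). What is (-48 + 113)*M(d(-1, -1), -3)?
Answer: 325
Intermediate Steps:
M(q, V) = 8 + V
(-48 + 113)*M(d(-1, -1), -3) = (-48 + 113)*(8 - 3) = 65*5 = 325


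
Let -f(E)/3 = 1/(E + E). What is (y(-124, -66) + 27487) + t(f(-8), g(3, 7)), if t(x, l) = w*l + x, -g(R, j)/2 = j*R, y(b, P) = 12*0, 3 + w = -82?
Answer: 496915/16 ≈ 31057.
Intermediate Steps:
w = -85 (w = -3 - 82 = -85)
y(b, P) = 0
g(R, j) = -2*R*j (g(R, j) = -2*j*R = -2*R*j)
f(E) = -3/(2*E) (f(E) = -3/(E + E) = -3*1/(2*E) = -3/(2*E))
t(x, l) = x - 85*l (t(x, l) = -85*l + x = x - 85*l)
(y(-124, -66) + 27487) + t(f(-8), g(3, 7)) = (0 + 27487) + (-3/2/(-8) - (-170)*3*7) = 27487 + (-3/2*(-⅛) - 85*(-42)) = 27487 + (3/16 + 3570) = 27487 + 57123/16 = 496915/16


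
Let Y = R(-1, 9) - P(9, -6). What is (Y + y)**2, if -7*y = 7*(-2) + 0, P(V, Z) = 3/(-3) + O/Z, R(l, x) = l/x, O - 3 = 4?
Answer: 5329/324 ≈ 16.448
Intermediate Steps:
O = 7 (O = 3 + 4 = 7)
P(V, Z) = -1 + 7/Z (P(V, Z) = 3/(-3) + 7/Z = 3*(-1/3) + 7/Z = -1 + 7/Z)
Y = 37/18 (Y = -1/9 - (7 - 1*(-6))/(-6) = -1*1/9 - (-1)*(7 + 6)/6 = -1/9 - (-1)*13/6 = -1/9 - 1*(-13/6) = -1/9 + 13/6 = 37/18 ≈ 2.0556)
y = 2 (y = -(7*(-2) + 0)/7 = -(-14 + 0)/7 = -1/7*(-14) = 2)
(Y + y)**2 = (37/18 + 2)**2 = (73/18)**2 = 5329/324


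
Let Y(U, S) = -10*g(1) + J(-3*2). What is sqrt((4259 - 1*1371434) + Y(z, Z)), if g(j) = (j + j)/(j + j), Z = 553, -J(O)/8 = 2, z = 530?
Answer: I*sqrt(1367201) ≈ 1169.3*I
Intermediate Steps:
J(O) = -16 (J(O) = -8*2 = -16)
g(j) = 1 (g(j) = (2*j)/((2*j)) = (2*j)*(1/(2*j)) = 1)
Y(U, S) = -26 (Y(U, S) = -10*1 - 16 = -10 - 16 = -26)
sqrt((4259 - 1*1371434) + Y(z, Z)) = sqrt((4259 - 1*1371434) - 26) = sqrt((4259 - 1371434) - 26) = sqrt(-1367175 - 26) = sqrt(-1367201) = I*sqrt(1367201)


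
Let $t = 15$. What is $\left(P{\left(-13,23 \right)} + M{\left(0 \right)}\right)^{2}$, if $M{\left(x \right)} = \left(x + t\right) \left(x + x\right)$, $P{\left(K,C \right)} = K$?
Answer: $169$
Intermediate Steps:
$M{\left(x \right)} = 2 x \left(15 + x\right)$ ($M{\left(x \right)} = \left(x + 15\right) \left(x + x\right) = \left(15 + x\right) 2 x = 2 x \left(15 + x\right)$)
$\left(P{\left(-13,23 \right)} + M{\left(0 \right)}\right)^{2} = \left(-13 + 2 \cdot 0 \left(15 + 0\right)\right)^{2} = \left(-13 + 2 \cdot 0 \cdot 15\right)^{2} = \left(-13 + 0\right)^{2} = \left(-13\right)^{2} = 169$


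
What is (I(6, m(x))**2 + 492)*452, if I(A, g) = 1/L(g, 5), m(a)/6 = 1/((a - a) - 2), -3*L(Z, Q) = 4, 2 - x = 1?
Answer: 890553/4 ≈ 2.2264e+5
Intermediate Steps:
x = 1 (x = 2 - 1*1 = 2 - 1 = 1)
L(Z, Q) = -4/3 (L(Z, Q) = -1/3*4 = -4/3)
m(a) = -3 (m(a) = 6/((a - a) - 2) = 6/(0 - 2) = 6/(-2) = 6*(-1/2) = -3)
I(A, g) = -3/4 (I(A, g) = 1/(-4/3) = -3/4)
(I(6, m(x))**2 + 492)*452 = ((-3/4)**2 + 492)*452 = (9/16 + 492)*452 = (7881/16)*452 = 890553/4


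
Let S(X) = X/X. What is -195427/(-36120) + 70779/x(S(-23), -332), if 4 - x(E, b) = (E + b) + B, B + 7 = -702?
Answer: 25560771/349160 ≈ 73.206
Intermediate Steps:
B = -709 (B = -7 - 702 = -709)
S(X) = 1
x(E, b) = 713 - E - b (x(E, b) = 4 - ((E + b) - 709) = 4 - (-709 + E + b) = 4 + (709 - E - b) = 713 - E - b)
-195427/(-36120) + 70779/x(S(-23), -332) = -195427/(-36120) + 70779/(713 - 1*1 - 1*(-332)) = -195427*(-1/36120) + 70779/(713 - 1 + 332) = 195427/36120 + 70779/1044 = 195427/36120 + 70779*(1/1044) = 195427/36120 + 23593/348 = 25560771/349160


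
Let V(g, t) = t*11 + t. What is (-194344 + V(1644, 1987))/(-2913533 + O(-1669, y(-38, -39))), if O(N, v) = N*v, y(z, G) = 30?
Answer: 170500/2963603 ≈ 0.057531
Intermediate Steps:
V(g, t) = 12*t (V(g, t) = 11*t + t = 12*t)
(-194344 + V(1644, 1987))/(-2913533 + O(-1669, y(-38, -39))) = (-194344 + 12*1987)/(-2913533 - 1669*30) = (-194344 + 23844)/(-2913533 - 50070) = -170500/(-2963603) = -170500*(-1/2963603) = 170500/2963603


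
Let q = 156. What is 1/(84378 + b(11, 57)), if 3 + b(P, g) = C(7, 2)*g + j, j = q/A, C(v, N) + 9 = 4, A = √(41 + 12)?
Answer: 742795/62461627494 - 13*√53/31230813747 ≈ 1.1889e-5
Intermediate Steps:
A = √53 ≈ 7.2801
C(v, N) = -5 (C(v, N) = -9 + 4 = -5)
j = 156*√53/53 (j = 156/(√53) = 156*(√53/53) = 156*√53/53 ≈ 21.428)
b(P, g) = -3 - 5*g + 156*√53/53 (b(P, g) = -3 + (-5*g + 156*√53/53) = -3 - 5*g + 156*√53/53)
1/(84378 + b(11, 57)) = 1/(84378 + (-3 - 5*57 + 156*√53/53)) = 1/(84378 + (-3 - 285 + 156*√53/53)) = 1/(84378 + (-288 + 156*√53/53)) = 1/(84090 + 156*√53/53)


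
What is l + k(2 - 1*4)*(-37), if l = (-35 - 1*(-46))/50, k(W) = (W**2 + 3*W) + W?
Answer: 7411/50 ≈ 148.22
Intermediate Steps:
k(W) = W**2 + 4*W
l = 11/50 (l = (-35 + 46)*(1/50) = 11*(1/50) = 11/50 ≈ 0.22000)
l + k(2 - 1*4)*(-37) = 11/50 + ((2 - 1*4)*(4 + (2 - 1*4)))*(-37) = 11/50 + ((2 - 4)*(4 + (2 - 4)))*(-37) = 11/50 - 2*(4 - 2)*(-37) = 11/50 - 2*2*(-37) = 11/50 - 4*(-37) = 11/50 + 148 = 7411/50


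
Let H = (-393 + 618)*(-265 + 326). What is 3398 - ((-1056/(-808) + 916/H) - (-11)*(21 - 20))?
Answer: 4693239859/1386225 ≈ 3385.6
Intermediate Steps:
H = 13725 (H = 225*61 = 13725)
3398 - ((-1056/(-808) + 916/H) - (-11)*(21 - 20)) = 3398 - ((-1056/(-808) + 916/13725) - (-11)*(21 - 20)) = 3398 - ((-1056*(-1/808) + 916*(1/13725)) - (-11)) = 3398 - ((132/101 + 916/13725) - 1*(-11)) = 3398 - (1904216/1386225 + 11) = 3398 - 1*17152691/1386225 = 3398 - 17152691/1386225 = 4693239859/1386225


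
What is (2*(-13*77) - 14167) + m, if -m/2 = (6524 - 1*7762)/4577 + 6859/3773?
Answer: -279276245887/17269021 ≈ -16172.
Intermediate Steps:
m = -53445338/17269021 (m = -2*((6524 - 1*7762)/4577 + 6859/3773) = -2*((6524 - 7762)*(1/4577) + 6859*(1/3773)) = -2*(-1238*1/4577 + 6859/3773) = -2*(-1238/4577 + 6859/3773) = -2*26722669/17269021 = -53445338/17269021 ≈ -3.0949)
(2*(-13*77) - 14167) + m = (2*(-13*77) - 14167) - 53445338/17269021 = (2*(-1001) - 14167) - 53445338/17269021 = (-2002 - 14167) - 53445338/17269021 = -16169 - 53445338/17269021 = -279276245887/17269021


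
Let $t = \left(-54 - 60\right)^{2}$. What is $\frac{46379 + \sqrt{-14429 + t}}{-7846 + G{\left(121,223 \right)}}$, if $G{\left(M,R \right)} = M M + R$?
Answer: $\frac{46379}{7018} + \frac{i \sqrt{1433}}{7018} \approx 6.6086 + 0.005394 i$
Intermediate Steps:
$t = 12996$ ($t = \left(-114\right)^{2} = 12996$)
$G{\left(M,R \right)} = R + M^{2}$ ($G{\left(M,R \right)} = M^{2} + R = R + M^{2}$)
$\frac{46379 + \sqrt{-14429 + t}}{-7846 + G{\left(121,223 \right)}} = \frac{46379 + \sqrt{-14429 + 12996}}{-7846 + \left(223 + 121^{2}\right)} = \frac{46379 + \sqrt{-1433}}{-7846 + \left(223 + 14641\right)} = \frac{46379 + i \sqrt{1433}}{-7846 + 14864} = \frac{46379 + i \sqrt{1433}}{7018} = \left(46379 + i \sqrt{1433}\right) \frac{1}{7018} = \frac{46379}{7018} + \frac{i \sqrt{1433}}{7018}$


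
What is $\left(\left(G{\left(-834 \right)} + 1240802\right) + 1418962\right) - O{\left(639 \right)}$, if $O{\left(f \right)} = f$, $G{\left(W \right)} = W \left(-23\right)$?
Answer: $2678307$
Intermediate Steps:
$G{\left(W \right)} = - 23 W$
$\left(\left(G{\left(-834 \right)} + 1240802\right) + 1418962\right) - O{\left(639 \right)} = \left(\left(\left(-23\right) \left(-834\right) + 1240802\right) + 1418962\right) - 639 = \left(\left(19182 + 1240802\right) + 1418962\right) - 639 = \left(1259984 + 1418962\right) - 639 = 2678946 - 639 = 2678307$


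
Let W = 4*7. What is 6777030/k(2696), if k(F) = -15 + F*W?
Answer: 6777030/75473 ≈ 89.794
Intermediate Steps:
W = 28
k(F) = -15 + 28*F (k(F) = -15 + F*28 = -15 + 28*F)
6777030/k(2696) = 6777030/(-15 + 28*2696) = 6777030/(-15 + 75488) = 6777030/75473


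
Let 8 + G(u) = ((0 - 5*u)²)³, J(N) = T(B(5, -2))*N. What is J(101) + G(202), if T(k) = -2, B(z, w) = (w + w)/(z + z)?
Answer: 1061520150600999790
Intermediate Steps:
B(z, w) = w/z (B(z, w) = (2*w)/((2*z)) = (2*w)*(1/(2*z)) = w/z)
J(N) = -2*N
G(u) = -8 + 15625*u⁶ (G(u) = -8 + ((0 - 5*u)²)³ = -8 + ((-5*u)²)³ = -8 + (25*u²)³ = -8 + 15625*u⁶)
J(101) + G(202) = -2*101 + (-8 + 15625*202⁶) = -202 + (-8 + 15625*67937289638464) = -202 + (-8 + 1061520150601000000) = -202 + 1061520150600999992 = 1061520150600999790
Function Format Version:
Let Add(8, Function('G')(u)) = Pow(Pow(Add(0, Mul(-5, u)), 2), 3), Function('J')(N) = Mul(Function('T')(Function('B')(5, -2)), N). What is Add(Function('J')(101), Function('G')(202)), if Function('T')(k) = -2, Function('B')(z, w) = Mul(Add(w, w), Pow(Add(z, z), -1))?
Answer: 1061520150600999790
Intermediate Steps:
Function('B')(z, w) = Mul(w, Pow(z, -1)) (Function('B')(z, w) = Mul(Mul(2, w), Pow(Mul(2, z), -1)) = Mul(Mul(2, w), Mul(Rational(1, 2), Pow(z, -1))) = Mul(w, Pow(z, -1)))
Function('J')(N) = Mul(-2, N)
Function('G')(u) = Add(-8, Mul(15625, Pow(u, 6))) (Function('G')(u) = Add(-8, Pow(Pow(Add(0, Mul(-5, u)), 2), 3)) = Add(-8, Pow(Pow(Mul(-5, u), 2), 3)) = Add(-8, Pow(Mul(25, Pow(u, 2)), 3)) = Add(-8, Mul(15625, Pow(u, 6))))
Add(Function('J')(101), Function('G')(202)) = Add(Mul(-2, 101), Add(-8, Mul(15625, Pow(202, 6)))) = Add(-202, Add(-8, Mul(15625, 67937289638464))) = Add(-202, Add(-8, 1061520150601000000)) = Add(-202, 1061520150600999992) = 1061520150600999790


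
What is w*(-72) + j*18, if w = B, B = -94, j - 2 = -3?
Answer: 6750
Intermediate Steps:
j = -1 (j = 2 - 3 = -1)
w = -94
w*(-72) + j*18 = -94*(-72) - 1*18 = 6768 - 18 = 6750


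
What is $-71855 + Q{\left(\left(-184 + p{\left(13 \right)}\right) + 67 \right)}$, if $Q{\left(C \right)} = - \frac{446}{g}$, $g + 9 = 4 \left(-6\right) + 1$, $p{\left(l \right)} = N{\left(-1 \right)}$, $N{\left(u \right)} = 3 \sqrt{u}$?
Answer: $- \frac{1149457}{16} \approx -71841.0$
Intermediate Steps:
$p{\left(l \right)} = 3 i$ ($p{\left(l \right)} = 3 \sqrt{-1} = 3 i$)
$g = -32$ ($g = -9 + \left(4 \left(-6\right) + 1\right) = -9 + \left(-24 + 1\right) = -9 - 23 = -32$)
$Q{\left(C \right)} = \frac{223}{16}$ ($Q{\left(C \right)} = - \frac{446}{-32} = \left(-446\right) \left(- \frac{1}{32}\right) = \frac{223}{16}$)
$-71855 + Q{\left(\left(-184 + p{\left(13 \right)}\right) + 67 \right)} = -71855 + \frac{223}{16} = - \frac{1149457}{16}$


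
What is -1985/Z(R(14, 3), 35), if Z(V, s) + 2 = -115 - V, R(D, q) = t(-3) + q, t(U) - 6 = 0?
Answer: 1985/126 ≈ 15.754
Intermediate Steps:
t(U) = 6 (t(U) = 6 + 0 = 6)
R(D, q) = 6 + q
Z(V, s) = -117 - V (Z(V, s) = -2 + (-115 - V) = -117 - V)
-1985/Z(R(14, 3), 35) = -1985/(-117 - (6 + 3)) = -1985/(-117 - 1*9) = -1985/(-117 - 9) = -1985/(-126) = -1985*(-1/126) = 1985/126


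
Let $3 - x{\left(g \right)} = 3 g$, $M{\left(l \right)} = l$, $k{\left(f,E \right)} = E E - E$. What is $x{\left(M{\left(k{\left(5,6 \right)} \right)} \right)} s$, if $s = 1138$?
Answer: $-99006$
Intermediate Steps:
$k{\left(f,E \right)} = E^{2} - E$
$x{\left(g \right)} = 3 - 3 g$
$x{\left(M{\left(k{\left(5,6 \right)} \right)} \right)} s = \left(3 - 3 \cdot 6 \left(-1 + 6\right)\right) 1138 = \left(3 - 3 \cdot 6 \cdot 5\right) 1138 = \left(3 - 90\right) 1138 = \left(-87\right) 1138 = -99006$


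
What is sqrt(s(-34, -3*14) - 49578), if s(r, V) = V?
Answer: 2*I*sqrt(12405) ≈ 222.76*I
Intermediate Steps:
sqrt(s(-34, -3*14) - 49578) = sqrt(-3*14 - 49578) = sqrt(-42 - 49578) = sqrt(-49620) = 2*I*sqrt(12405)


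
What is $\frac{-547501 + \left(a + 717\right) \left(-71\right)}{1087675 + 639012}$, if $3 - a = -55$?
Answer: $- \frac{602526}{1726687} \approx -0.34895$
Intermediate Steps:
$a = 58$ ($a = 3 - -55 = 3 + 55 = 58$)
$\frac{-547501 + \left(a + 717\right) \left(-71\right)}{1087675 + 639012} = \frac{-547501 + \left(58 + 717\right) \left(-71\right)}{1087675 + 639012} = \frac{-547501 + 775 \left(-71\right)}{1726687} = \left(-547501 - 55025\right) \frac{1}{1726687} = \left(-602526\right) \frac{1}{1726687} = - \frac{602526}{1726687}$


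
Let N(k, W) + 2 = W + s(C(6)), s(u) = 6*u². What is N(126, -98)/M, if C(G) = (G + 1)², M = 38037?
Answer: 14306/38037 ≈ 0.37611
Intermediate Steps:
C(G) = (1 + G)²
N(k, W) = 14404 + W (N(k, W) = -2 + (W + 6*((1 + 6)²)²) = -2 + (W + 6*(7²)²) = -2 + (W + 6*49²) = -2 + (W + 6*2401) = -2 + (W + 14406) = -2 + (14406 + W) = 14404 + W)
N(126, -98)/M = (14404 - 98)/38037 = 14306*(1/38037) = 14306/38037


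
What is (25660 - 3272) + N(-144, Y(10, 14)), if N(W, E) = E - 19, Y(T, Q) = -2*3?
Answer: 22363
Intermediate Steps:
Y(T, Q) = -6
N(W, E) = -19 + E
(25660 - 3272) + N(-144, Y(10, 14)) = (25660 - 3272) + (-19 - 6) = 22388 - 25 = 22363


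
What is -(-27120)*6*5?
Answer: 813600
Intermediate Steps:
-(-27120)*6*5 = -(-27120)*30 = -240*(-3390) = 813600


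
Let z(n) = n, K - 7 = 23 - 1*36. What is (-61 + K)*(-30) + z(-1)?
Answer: 2009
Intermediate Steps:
K = -6 (K = 7 + (23 - 1*36) = 7 + (23 - 36) = 7 - 13 = -6)
(-61 + K)*(-30) + z(-1) = (-61 - 6)*(-30) - 1 = -67*(-30) - 1 = 2010 - 1 = 2009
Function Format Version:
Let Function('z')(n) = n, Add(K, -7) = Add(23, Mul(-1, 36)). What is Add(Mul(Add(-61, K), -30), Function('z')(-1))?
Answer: 2009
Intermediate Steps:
K = -6 (K = Add(7, Add(23, Mul(-1, 36))) = Add(7, Add(23, -36)) = Add(7, -13) = -6)
Add(Mul(Add(-61, K), -30), Function('z')(-1)) = Add(Mul(Add(-61, -6), -30), -1) = Add(Mul(-67, -30), -1) = Add(2010, -1) = 2009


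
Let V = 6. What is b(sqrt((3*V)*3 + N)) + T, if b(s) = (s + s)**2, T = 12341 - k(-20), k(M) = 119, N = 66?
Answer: 12702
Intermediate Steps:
T = 12222 (T = 12341 - 1*119 = 12341 - 119 = 12222)
b(s) = 4*s**2 (b(s) = (2*s)**2 = 4*s**2)
b(sqrt((3*V)*3 + N)) + T = 4*(sqrt((3*6)*3 + 66))**2 + 12222 = 4*(sqrt(18*3 + 66))**2 + 12222 = 4*(sqrt(54 + 66))**2 + 12222 = 4*(sqrt(120))**2 + 12222 = 4*(2*sqrt(30))**2 + 12222 = 4*120 + 12222 = 480 + 12222 = 12702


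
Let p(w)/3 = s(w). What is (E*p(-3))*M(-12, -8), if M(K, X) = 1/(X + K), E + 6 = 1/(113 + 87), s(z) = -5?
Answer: -3597/800 ≈ -4.4962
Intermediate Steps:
p(w) = -15 (p(w) = 3*(-5) = -15)
E = -1199/200 (E = -6 + 1/(113 + 87) = -6 + 1/200 = -1199/200 ≈ -5.9950)
M(K, X) = 1/(K + X)
(E*p(-3))*M(-12, -8) = (-1199/200*(-15))/(-12 - 8) = (3597/40)/(-20) = (3597/40)*(-1/20) = -3597/800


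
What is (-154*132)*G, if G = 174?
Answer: -3537072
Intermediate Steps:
(-154*132)*G = -154*132*174 = -20328*174 = -3537072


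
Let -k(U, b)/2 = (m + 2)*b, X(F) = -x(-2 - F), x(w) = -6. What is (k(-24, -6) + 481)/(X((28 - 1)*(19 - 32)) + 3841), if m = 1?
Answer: 517/3847 ≈ 0.13439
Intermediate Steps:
X(F) = 6 (X(F) = -1*(-6) = 6)
k(U, b) = -6*b (k(U, b) = -2*(1 + 2)*b = -6*b)
(k(-24, -6) + 481)/(X((28 - 1)*(19 - 32)) + 3841) = (-6*(-6) + 481)/(6 + 3841) = (36 + 481)/3847 = 517*(1/3847) = 517/3847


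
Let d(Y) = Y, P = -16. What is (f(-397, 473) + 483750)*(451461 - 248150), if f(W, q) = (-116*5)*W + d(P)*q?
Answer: 143627429462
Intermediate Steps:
f(W, q) = -580*W - 16*q (f(W, q) = (-116*5)*W - 16*q = -580*W - 16*q)
(f(-397, 473) + 483750)*(451461 - 248150) = ((-580*(-397) - 16*473) + 483750)*(451461 - 248150) = ((230260 - 7568) + 483750)*203311 = (222692 + 483750)*203311 = 706442*203311 = 143627429462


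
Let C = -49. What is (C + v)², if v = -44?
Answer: 8649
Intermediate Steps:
(C + v)² = (-49 - 44)² = (-93)² = 8649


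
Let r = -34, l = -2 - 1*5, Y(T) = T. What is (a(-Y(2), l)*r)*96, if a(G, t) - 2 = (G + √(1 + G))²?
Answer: -16320 + 13056*I ≈ -16320.0 + 13056.0*I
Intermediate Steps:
l = -7 (l = -2 - 5 = -7)
a(G, t) = 2 + (G + √(1 + G))²
(a(-Y(2), l)*r)*96 = ((2 + (-1*2 + √(1 - 1*2))²)*(-34))*96 = ((2 + (-2 + √(1 - 2))²)*(-34))*96 = ((2 + (-2 + √(-1))²)*(-34))*96 = ((2 + (-2 + I)²)*(-34))*96 = (-68 - 34*(-2 + I)²)*96 = -6528 - 3264*(-2 + I)²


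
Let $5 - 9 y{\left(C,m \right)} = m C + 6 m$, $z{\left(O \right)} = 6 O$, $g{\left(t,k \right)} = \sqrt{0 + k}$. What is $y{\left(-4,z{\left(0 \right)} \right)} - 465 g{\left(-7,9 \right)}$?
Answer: $- \frac{12550}{9} \approx -1394.4$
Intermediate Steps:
$g{\left(t,k \right)} = \sqrt{k}$
$y{\left(C,m \right)} = \frac{5}{9} - \frac{2 m}{3} - \frac{C m}{9}$ ($y{\left(C,m \right)} = \frac{5}{9} - \frac{m C + 6 m}{9} = \frac{5}{9} - \frac{C m + 6 m}{9} = \frac{5}{9} - \frac{6 m + C m}{9} = \frac{5}{9} - \left(\frac{2 m}{3} + \frac{C m}{9}\right) = \frac{5}{9} - \frac{2 m}{3} - \frac{C m}{9}$)
$y{\left(-4,z{\left(0 \right)} \right)} - 465 g{\left(-7,9 \right)} = \left(\frac{5}{9} - \frac{2 \cdot 6 \cdot 0}{3} - - \frac{4 \cdot 6 \cdot 0}{9}\right) - 465 \sqrt{9} = \left(\frac{5}{9} - 0 - \left(- \frac{4}{9}\right) 0\right) - 1395 = \left(\frac{5}{9} + 0 + 0\right) - 1395 = \frac{5}{9} - 1395 = - \frac{12550}{9}$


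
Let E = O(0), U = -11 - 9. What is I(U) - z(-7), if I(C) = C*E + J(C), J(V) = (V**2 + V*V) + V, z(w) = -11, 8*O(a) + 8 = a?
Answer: 811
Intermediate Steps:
O(a) = -1 + a/8
U = -20
E = -1 (E = -1 + (1/8)*0 = -1 + 0 = -1)
J(V) = V + 2*V**2 (J(V) = (V**2 + V**2) + V = 2*V**2 + V = V + 2*V**2)
I(C) = -C + C*(1 + 2*C) (I(C) = C*(-1) + C*(1 + 2*C) = -C + C*(1 + 2*C))
I(U) - z(-7) = 2*(-20)**2 - 1*(-11) = 2*400 + 11 = 800 + 11 = 811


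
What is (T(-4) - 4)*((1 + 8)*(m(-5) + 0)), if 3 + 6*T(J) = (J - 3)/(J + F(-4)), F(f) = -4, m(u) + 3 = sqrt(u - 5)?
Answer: 1881/16 - 627*I*sqrt(10)/16 ≈ 117.56 - 123.92*I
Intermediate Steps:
m(u) = -3 + sqrt(-5 + u) (m(u) = -3 + sqrt(u - 5) = -3 + sqrt(-5 + u))
T(J) = -1/2 + (-3 + J)/(6*(-4 + J)) (T(J) = -1/2 + ((J - 3)/(J - 4))/6 = -1/2 + ((-3 + J)/(-4 + J))/6 = -1/2 + (-3 + J)/(6*(-4 + J)))
(T(-4) - 4)*((1 + 8)*(m(-5) + 0)) = ((9 - 2*(-4))/(6*(-4 - 4)) - 4)*((1 + 8)*((-3 + sqrt(-5 - 5)) + 0)) = ((1/6)*(9 + 8)/(-8) - 4)*(9*((-3 + sqrt(-10)) + 0)) = ((1/6)*(-1/8)*17 - 4)*(9*((-3 + I*sqrt(10)) + 0)) = (-17/48 - 4)*(9*(-3 + I*sqrt(10))) = -209*(-27 + 9*I*sqrt(10))/48 = 1881/16 - 627*I*sqrt(10)/16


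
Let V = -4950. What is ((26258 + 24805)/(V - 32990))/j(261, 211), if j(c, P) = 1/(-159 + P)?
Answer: -663819/9485 ≈ -69.986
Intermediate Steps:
((26258 + 24805)/(V - 32990))/j(261, 211) = ((26258 + 24805)/(-4950 - 32990))/(1/(-159 + 211)) = (51063/(-37940))/(1/52) = (51063*(-1/37940))/(1/52) = -51063/37940*52 = -663819/9485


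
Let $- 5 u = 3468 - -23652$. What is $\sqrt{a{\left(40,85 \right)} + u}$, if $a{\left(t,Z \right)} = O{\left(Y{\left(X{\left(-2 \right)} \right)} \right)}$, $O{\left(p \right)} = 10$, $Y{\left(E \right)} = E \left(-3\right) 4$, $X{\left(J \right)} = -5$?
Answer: $i \sqrt{5414} \approx 73.58 i$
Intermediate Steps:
$Y{\left(E \right)} = - 12 E$ ($Y{\left(E \right)} = - 3 E 4 = - 12 E$)
$a{\left(t,Z \right)} = 10$
$u = -5424$ ($u = - \frac{3468 - -23652}{5} = - \frac{3468 + 23652}{5} = \left(- \frac{1}{5}\right) 27120 = -5424$)
$\sqrt{a{\left(40,85 \right)} + u} = \sqrt{10 - 5424} = \sqrt{-5414} = i \sqrt{5414}$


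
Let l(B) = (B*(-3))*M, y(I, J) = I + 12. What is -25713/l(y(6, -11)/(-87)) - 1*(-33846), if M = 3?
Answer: 120223/6 ≈ 20037.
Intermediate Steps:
y(I, J) = 12 + I
l(B) = -9*B (l(B) = (B*(-3))*3 = -3*B*3 = -9*B)
-25713/l(y(6, -11)/(-87)) - 1*(-33846) = -25713*29/(3*(12 + 6)) - 1*(-33846) = -25713/((-162*(-1)/87)) + 33846 = -25713/((-9*(-6/29))) + 33846 = -25713/54/29 + 33846 = -25713*29/54 + 33846 = -82853/6 + 33846 = 120223/6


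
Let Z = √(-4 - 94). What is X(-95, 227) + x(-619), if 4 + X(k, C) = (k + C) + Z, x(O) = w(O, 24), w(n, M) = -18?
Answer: 110 + 7*I*√2 ≈ 110.0 + 9.8995*I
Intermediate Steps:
Z = 7*I*√2 (Z = √(-98) = 7*I*√2 ≈ 9.8995*I)
x(O) = -18
X(k, C) = -4 + C + k + 7*I*√2 (X(k, C) = -4 + ((k + C) + 7*I*√2) = -4 + ((C + k) + 7*I*√2) = -4 + (C + k + 7*I*√2) = -4 + C + k + 7*I*√2)
X(-95, 227) + x(-619) = (-4 + 227 - 95 + 7*I*√2) - 18 = (128 + 7*I*√2) - 18 = 110 + 7*I*√2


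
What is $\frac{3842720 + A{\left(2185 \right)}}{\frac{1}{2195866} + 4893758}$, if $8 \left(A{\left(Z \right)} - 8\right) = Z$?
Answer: $\frac{1250180075311}{1592005452508} \approx 0.78529$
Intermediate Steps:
$A{\left(Z \right)} = 8 + \frac{Z}{8}$
$\frac{3842720 + A{\left(2185 \right)}}{\frac{1}{2195866} + 4893758} = \frac{3842720 + \left(8 + \frac{1}{8} \cdot 2185\right)}{\frac{1}{2195866} + 4893758} = \frac{3842720 + \left(8 + \frac{2185}{8}\right)}{\frac{1}{2195866} + 4893758} = \frac{3842720 + \frac{2249}{8}}{\frac{10746036804429}{2195866}} = \frac{30744009}{8} \cdot \frac{2195866}{10746036804429} = \frac{1250180075311}{1592005452508}$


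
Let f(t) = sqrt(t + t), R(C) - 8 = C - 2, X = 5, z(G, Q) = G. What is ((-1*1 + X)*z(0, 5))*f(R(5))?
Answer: 0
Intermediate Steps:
R(C) = 6 + C (R(C) = 8 + (C - 2) = 8 + (-2 + C) = 6 + C)
f(t) = sqrt(2)*sqrt(t) (f(t) = sqrt(2*t) = sqrt(2)*sqrt(t))
((-1*1 + X)*z(0, 5))*f(R(5)) = ((-1*1 + 5)*0)*(sqrt(2)*sqrt(6 + 5)) = ((-1 + 5)*0)*(sqrt(2)*sqrt(11)) = (4*0)*sqrt(22) = 0*sqrt(22) = 0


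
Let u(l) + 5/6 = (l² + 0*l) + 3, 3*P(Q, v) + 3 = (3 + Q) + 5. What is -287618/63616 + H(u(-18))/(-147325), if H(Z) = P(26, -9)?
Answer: -895224913/198004800 ≈ -4.5212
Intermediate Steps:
P(Q, v) = 5/3 + Q/3 (P(Q, v) = -1 + ((3 + Q) + 5)/3 = -1 + (8 + Q)/3 = -1 + (8/3 + Q/3) = 5/3 + Q/3)
u(l) = 13/6 + l² (u(l) = -⅚ + ((l² + 0*l) + 3) = -⅚ + ((l² + 0) + 3) = -⅚ + (l² + 3) = -⅚ + (3 + l²) = 13/6 + l²)
H(Z) = 31/3 (H(Z) = 5/3 + (⅓)*26 = 5/3 + 26/3 = 31/3)
-287618/63616 + H(u(-18))/(-147325) = -287618/63616 + (31/3)/(-147325) = -287618*1/63616 + (31/3)*(-1/147325) = -143809/31808 - 31/441975 = -895224913/198004800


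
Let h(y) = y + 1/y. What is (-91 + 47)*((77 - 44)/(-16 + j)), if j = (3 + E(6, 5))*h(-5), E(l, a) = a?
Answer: 605/24 ≈ 25.208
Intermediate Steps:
j = -208/5 (j = (3 + 5)*(-5 + 1/(-5)) = 8*(-5 - 1/5) = 8*(-26/5) = -208/5 ≈ -41.600)
(-91 + 47)*((77 - 44)/(-16 + j)) = (-91 + 47)*((77 - 44)/(-16 - 208/5)) = -1452/(-288/5) = -1452*(-5)/288 = -44*(-55/96) = 605/24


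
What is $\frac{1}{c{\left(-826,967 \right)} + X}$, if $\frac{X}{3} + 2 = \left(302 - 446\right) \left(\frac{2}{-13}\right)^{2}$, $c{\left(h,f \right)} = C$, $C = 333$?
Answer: $\frac{169}{53535} \approx 0.0031568$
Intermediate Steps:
$c{\left(h,f \right)} = 333$
$X = - \frac{2742}{169}$ ($X = -6 + 3 \left(302 - 446\right) \left(\frac{2}{-13}\right)^{2} = -6 + 3 \left(- 144 \left(2 \left(- \frac{1}{13}\right)\right)^{2}\right) = -6 + 3 \left(- 144 \left(- \frac{2}{13}\right)^{2}\right) = -6 + 3 \left(\left(-144\right) \frac{4}{169}\right) = -6 + 3 \left(- \frac{576}{169}\right) = -6 - \frac{1728}{169} = - \frac{2742}{169} \approx -16.225$)
$\frac{1}{c{\left(-826,967 \right)} + X} = \frac{1}{333 - \frac{2742}{169}} = \frac{1}{\frac{53535}{169}} = \frac{169}{53535}$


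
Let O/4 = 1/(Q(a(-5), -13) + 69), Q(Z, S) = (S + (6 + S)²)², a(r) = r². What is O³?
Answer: 64/2543302125 ≈ 2.5164e-8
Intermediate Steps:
O = 4/1365 (O = 4/((-13 + (6 - 13)²)² + 69) = 4/((-13 + (-7)²)² + 69) = 4/((-13 + 49)² + 69) = 4/(36² + 69) = 4/(1296 + 69) = 4/1365 ≈ 0.0029304)
O³ = (4/1365)³ = 64/2543302125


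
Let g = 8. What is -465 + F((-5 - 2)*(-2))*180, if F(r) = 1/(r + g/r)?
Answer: -7695/17 ≈ -452.65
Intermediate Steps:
F(r) = 1/(r + 8/r)
-465 + F((-5 - 2)*(-2))*180 = -465 + (((-5 - 2)*(-2))/(8 + ((-5 - 2)*(-2))²))*180 = -465 + ((-7*(-2))/(8 + (-7*(-2))²))*180 = -465 + (14/(8 + 14²))*180 = -465 + (14/(8 + 196))*180 = -465 + (14/204)*180 = -465 + (14*(1/204))*180 = -465 + (7/102)*180 = -465 + 210/17 = -7695/17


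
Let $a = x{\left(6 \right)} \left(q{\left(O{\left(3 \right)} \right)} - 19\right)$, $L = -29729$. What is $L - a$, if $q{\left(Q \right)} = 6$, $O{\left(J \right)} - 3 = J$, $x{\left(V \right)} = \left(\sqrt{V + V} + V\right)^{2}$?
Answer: $-29105 + 312 \sqrt{3} \approx -28565.0$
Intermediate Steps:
$x{\left(V \right)} = \left(V + \sqrt{2} \sqrt{V}\right)^{2}$ ($x{\left(V \right)} = \left(\sqrt{2 V} + V\right)^{2} = \left(\sqrt{2} \sqrt{V} + V\right)^{2} = \left(V + \sqrt{2} \sqrt{V}\right)^{2}$)
$O{\left(J \right)} = 3 + J$
$a = - 13 \left(6 + 2 \sqrt{3}\right)^{2}$ ($a = \left(6 + \sqrt{2} \sqrt{6}\right)^{2} \left(6 - 19\right) = \left(6 + 2 \sqrt{3}\right)^{2} \left(-13\right) = - 13 \left(6 + 2 \sqrt{3}\right)^{2} \approx -1164.4$)
$L - a = -29729 - \left(-624 - 312 \sqrt{3}\right) = -29729 + \left(624 + 312 \sqrt{3}\right) = -29105 + 312 \sqrt{3}$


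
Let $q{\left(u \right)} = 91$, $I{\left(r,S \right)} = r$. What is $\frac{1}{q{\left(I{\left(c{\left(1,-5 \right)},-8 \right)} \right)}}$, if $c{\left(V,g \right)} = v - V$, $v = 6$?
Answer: $\frac{1}{91} \approx 0.010989$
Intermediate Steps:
$c{\left(V,g \right)} = 6 - V$
$\frac{1}{q{\left(I{\left(c{\left(1,-5 \right)},-8 \right)} \right)}} = \frac{1}{91}$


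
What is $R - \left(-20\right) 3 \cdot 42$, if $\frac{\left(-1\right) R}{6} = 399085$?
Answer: $-2391990$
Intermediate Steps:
$R = -2394510$ ($R = \left(-6\right) 399085 = -2394510$)
$R - \left(-20\right) 3 \cdot 42 = -2394510 - \left(-20\right) 3 \cdot 42 = -2394510 - \left(-60\right) 42 = -2394510 - -2520 = -2394510 + 2520 = -2391990$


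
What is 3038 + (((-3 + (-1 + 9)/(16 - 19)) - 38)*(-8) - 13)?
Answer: 10123/3 ≈ 3374.3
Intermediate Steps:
3038 + (((-3 + (-1 + 9)/(16 - 19)) - 38)*(-8) - 13) = 3038 + (((-3 + 8/(-3)) - 38)*(-8) - 13) = 3038 + (((-3 + 8*(-⅓)) - 38)*(-8) - 13) = 3038 + (((-3 - 8/3) - 38)*(-8) - 13) = 3038 + ((-17/3 - 38)*(-8) - 13) = 3038 + (-131/3*(-8) - 13) = 3038 + (1048/3 - 13) = 3038 + 1009/3 = 10123/3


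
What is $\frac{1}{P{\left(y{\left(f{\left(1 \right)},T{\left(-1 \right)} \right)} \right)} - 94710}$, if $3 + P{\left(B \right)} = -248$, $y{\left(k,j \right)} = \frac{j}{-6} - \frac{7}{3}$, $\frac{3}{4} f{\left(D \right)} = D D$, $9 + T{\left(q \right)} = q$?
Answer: $- \frac{1}{94961} \approx -1.0531 \cdot 10^{-5}$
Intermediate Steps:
$T{\left(q \right)} = -9 + q$
$f{\left(D \right)} = \frac{4 D^{2}}{3}$ ($f{\left(D \right)} = \frac{4 D D}{3} = \frac{4 D^{2}}{3}$)
$y{\left(k,j \right)} = - \frac{7}{3} - \frac{j}{6}$ ($y{\left(k,j \right)} = j \left(- \frac{1}{6}\right) - \frac{7}{3} = - \frac{j}{6} - \frac{7}{3} = - \frac{7}{3} - \frac{j}{6}$)
$P{\left(B \right)} = -251$ ($P{\left(B \right)} = -3 - 248 = -251$)
$\frac{1}{P{\left(y{\left(f{\left(1 \right)},T{\left(-1 \right)} \right)} \right)} - 94710} = \frac{1}{-251 - 94710} = \frac{1}{-94961} = - \frac{1}{94961}$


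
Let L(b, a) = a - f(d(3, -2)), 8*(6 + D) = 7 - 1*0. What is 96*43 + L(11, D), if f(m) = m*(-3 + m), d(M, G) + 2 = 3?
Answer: 32999/8 ≈ 4124.9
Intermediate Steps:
D = -41/8 (D = -6 + (7 - 1*0)/8 = -6 + (7 + 0)/8 = -6 + (⅛)*7 = -6 + 7/8 = -41/8 ≈ -5.1250)
d(M, G) = 1 (d(M, G) = -2 + 3 = 1)
L(b, a) = 2 + a (L(b, a) = a - (-3 + 1) = a - (-2) = a - 1*(-2) = a + 2 = 2 + a)
96*43 + L(11, D) = 96*43 + (2 - 41/8) = 4128 - 25/8 = 32999/8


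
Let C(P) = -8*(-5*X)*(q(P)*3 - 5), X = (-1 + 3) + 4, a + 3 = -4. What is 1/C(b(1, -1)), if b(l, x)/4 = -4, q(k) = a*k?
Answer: 1/79440 ≈ 1.2588e-5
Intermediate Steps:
a = -7 (a = -3 - 4 = -7)
X = 6 (X = 2 + 4 = 6)
q(k) = -7*k
b(l, x) = -16 (b(l, x) = 4*(-4) = -16)
C(P) = -1200 - 5040*P (C(P) = -8*(-5*6)*(-7*P*3 - 5) = -(-240)*(-21*P - 5) = -(-240)*(-5 - 21*P) = -8*(150 + 630*P) = -1200 - 5040*P)
1/C(b(1, -1)) = 1/(-1200 - 5040*(-16)) = 1/(-1200 + 80640) = 1/79440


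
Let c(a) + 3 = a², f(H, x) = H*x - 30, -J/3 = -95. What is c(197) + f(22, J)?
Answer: 45046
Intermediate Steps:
J = 285 (J = -3*(-95) = 285)
f(H, x) = -30 + H*x
c(a) = -3 + a²
c(197) + f(22, J) = (-3 + 197²) + (-30 + 22*285) = (-3 + 38809) + (-30 + 6270) = 38806 + 6240 = 45046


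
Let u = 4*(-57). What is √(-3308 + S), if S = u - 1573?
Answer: I*√5109 ≈ 71.477*I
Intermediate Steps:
u = -228
S = -1801 (S = -228 - 1573 = -1801)
√(-3308 + S) = √(-3308 - 1801) = √(-5109) = I*√5109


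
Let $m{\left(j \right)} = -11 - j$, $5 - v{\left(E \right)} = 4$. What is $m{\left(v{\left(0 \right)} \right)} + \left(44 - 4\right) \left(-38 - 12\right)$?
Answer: $-2012$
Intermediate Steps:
$v{\left(E \right)} = 1$ ($v{\left(E \right)} = 5 - 4 = 1$)
$m{\left(v{\left(0 \right)} \right)} + \left(44 - 4\right) \left(-38 - 12\right) = \left(-11 - 1\right) + \left(44 - 4\right) \left(-38 - 12\right) = \left(-11 - 1\right) + 40 \left(-38 - 12\right) = -12 + 40 \left(-50\right) = -12 - 2000 = -2012$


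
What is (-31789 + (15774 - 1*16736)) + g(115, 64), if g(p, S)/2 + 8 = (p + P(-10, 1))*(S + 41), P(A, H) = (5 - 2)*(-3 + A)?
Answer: -16807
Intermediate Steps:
P(A, H) = -9 + 3*A (P(A, H) = 3*(-3 + A) = -9 + 3*A)
g(p, S) = -16 + 2*(-39 + p)*(41 + S) (g(p, S) = -16 + 2*((p + (-9 + 3*(-10)))*(S + 41)) = -16 + 2*((p + (-9 - 30))*(41 + S)) = -16 + 2*((p - 39)*(41 + S)) = -16 + 2*((-39 + p)*(41 + S)) = -16 + 2*(-39 + p)*(41 + S))
(-31789 + (15774 - 1*16736)) + g(115, 64) = (-31789 + (15774 - 1*16736)) + (-3214 - 78*64 + 82*115 + 2*64*115) = (-31789 + (15774 - 16736)) + (-3214 - 4992 + 9430 + 14720) = (-31789 - 962) + 15944 = -32751 + 15944 = -16807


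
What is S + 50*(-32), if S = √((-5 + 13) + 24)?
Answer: -1600 + 4*√2 ≈ -1594.3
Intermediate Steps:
S = 4*√2 (S = √(8 + 24) = √32 = 4*√2 ≈ 5.6569)
S + 50*(-32) = 4*√2 + 50*(-32) = 4*√2 - 1600 = -1600 + 4*√2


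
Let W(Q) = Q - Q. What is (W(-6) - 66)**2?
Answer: 4356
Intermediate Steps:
W(Q) = 0
(W(-6) - 66)**2 = (0 - 66)**2 = (-66)**2 = 4356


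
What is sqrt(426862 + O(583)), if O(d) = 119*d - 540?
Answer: sqrt(495699) ≈ 704.06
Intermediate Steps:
O(d) = -540 + 119*d
sqrt(426862 + O(583)) = sqrt(426862 + (-540 + 119*583)) = sqrt(426862 + (-540 + 69377)) = sqrt(426862 + 68837) = sqrt(495699)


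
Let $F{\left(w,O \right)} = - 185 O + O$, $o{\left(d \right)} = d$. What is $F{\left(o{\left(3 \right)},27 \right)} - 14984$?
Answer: $-19952$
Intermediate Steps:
$F{\left(w,O \right)} = - 184 O$
$F{\left(o{\left(3 \right)},27 \right)} - 14984 = \left(-184\right) 27 - 14984 = -4968 - 14984 = -19952$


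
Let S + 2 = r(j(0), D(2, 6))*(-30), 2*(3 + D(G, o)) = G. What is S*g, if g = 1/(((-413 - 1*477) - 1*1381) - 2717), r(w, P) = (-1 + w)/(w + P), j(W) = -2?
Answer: 49/9976 ≈ 0.0049118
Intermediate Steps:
D(G, o) = -3 + G/2
r(w, P) = (-1 + w)/(P + w)
S = -49/2 (S = -2 + ((-1 - 2)/((-3 + (½)*2) - 2))*(-30) = -2 + (-3/((-3 + 1) - 2))*(-30) = -2 + (-3/(-2 - 2))*(-30) = -2 + (-3/(-4))*(-30) = -2 - ¼*(-3)*(-30) = -2 + (¾)*(-30) = -2 - 45/2 = -49/2 ≈ -24.500)
g = -1/4988 (g = 1/(((-413 - 477) - 1381) - 2717) = 1/((-890 - 1381) - 2717) = 1/(-2271 - 2717) = 1/(-4988) = -1/4988 ≈ -0.00020048)
S*g = -49/2*(-1/4988) = 49/9976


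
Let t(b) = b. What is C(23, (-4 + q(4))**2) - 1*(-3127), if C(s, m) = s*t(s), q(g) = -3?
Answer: 3656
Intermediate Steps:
C(s, m) = s**2 (C(s, m) = s*s = s**2)
C(23, (-4 + q(4))**2) - 1*(-3127) = 23**2 - 1*(-3127) = 529 + 3127 = 3656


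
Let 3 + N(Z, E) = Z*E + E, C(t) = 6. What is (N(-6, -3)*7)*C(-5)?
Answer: 504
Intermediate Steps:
N(Z, E) = -3 + E + E*Z (N(Z, E) = -3 + (Z*E + E) = -3 + (E*Z + E) = -3 + (E + E*Z) = -3 + E + E*Z)
(N(-6, -3)*7)*C(-5) = ((-3 - 3 - 3*(-6))*7)*6 = ((-3 - 3 + 18)*7)*6 = (12*7)*6 = 84*6 = 504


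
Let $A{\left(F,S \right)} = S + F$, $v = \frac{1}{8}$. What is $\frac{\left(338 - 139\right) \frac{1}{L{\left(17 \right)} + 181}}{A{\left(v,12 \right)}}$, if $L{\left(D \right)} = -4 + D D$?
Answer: $\frac{796}{22601} \approx 0.03522$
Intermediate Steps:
$L{\left(D \right)} = -4 + D^{2}$
$v = \frac{1}{8} \approx 0.125$
$A{\left(F,S \right)} = F + S$
$\frac{\left(338 - 139\right) \frac{1}{L{\left(17 \right)} + 181}}{A{\left(v,12 \right)}} = \frac{\left(338 - 139\right) \frac{1}{\left(-4 + 17^{2}\right) + 181}}{\frac{1}{8} + 12} = \frac{199 \frac{1}{\left(-4 + 289\right) + 181}}{\frac{97}{8}} = \frac{199}{285 + 181} \cdot \frac{8}{97} = \frac{199}{466} \cdot \frac{8}{97} = \frac{796}{22601}$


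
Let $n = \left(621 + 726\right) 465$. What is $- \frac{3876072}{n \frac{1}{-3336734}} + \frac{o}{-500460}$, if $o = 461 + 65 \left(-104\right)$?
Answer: $\frac{28767377742820801}{1393180548} \approx 2.0649 \cdot 10^{7}$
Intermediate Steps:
$n = 626355$ ($n = 1347 \cdot 465 = 626355$)
$o = -6299$ ($o = 461 - 6760 = -6299$)
$- \frac{3876072}{n \frac{1}{-3336734}} + \frac{o}{-500460} = - \frac{3876072}{626355 \frac{1}{-3336734}} - \frac{6299}{-500460} = - \frac{3876072}{626355 \left(- \frac{1}{3336734}\right)} - - \frac{6299}{500460} = - \frac{3876072}{- \frac{626355}{3336734}} + \frac{6299}{500460} = \left(-3876072\right) \left(- \frac{3336734}{626355}\right) + \frac{6299}{500460} = \frac{4311140409616}{208785} + \frac{6299}{500460} = \frac{28767377742820801}{1393180548}$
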